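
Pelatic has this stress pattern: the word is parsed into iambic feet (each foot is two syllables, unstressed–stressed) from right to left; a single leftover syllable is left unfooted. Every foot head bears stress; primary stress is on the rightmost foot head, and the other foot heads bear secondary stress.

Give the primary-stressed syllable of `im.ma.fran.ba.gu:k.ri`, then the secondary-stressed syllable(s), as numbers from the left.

primary 6, secondary 2, 4

Parse right to left into iambic (σˈσ) feet: (im.ˈma) (fran.ˈba) (gu:k.ˈri).
Foot heads (stressed positions): 2, 4, 6.
End Rule Rightmost: primary stress on the rightmost head = syllable 6.
Secondary stress on 2, 4: im.ˌma.fran.ˌba.gu:k.ˈri.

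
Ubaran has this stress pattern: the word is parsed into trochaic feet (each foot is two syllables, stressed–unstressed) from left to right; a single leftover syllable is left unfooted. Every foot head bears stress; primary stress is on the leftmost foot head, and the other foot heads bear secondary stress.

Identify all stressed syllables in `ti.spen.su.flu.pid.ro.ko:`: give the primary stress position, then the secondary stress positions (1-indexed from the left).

primary 1, secondary 3, 5

Parse left to right into trochaic (ˈσσ) feet: (ˈti.spen) (ˈsu.flu) (ˈpid.ro) ko:. Syllable 7 is left unfooted.
Foot heads (stressed positions): 1, 3, 5.
End Rule Leftmost: primary stress on the leftmost head = syllable 1.
Secondary stress on 3, 5: ˈti.spen.ˌsu.flu.ˌpid.ro.ko:.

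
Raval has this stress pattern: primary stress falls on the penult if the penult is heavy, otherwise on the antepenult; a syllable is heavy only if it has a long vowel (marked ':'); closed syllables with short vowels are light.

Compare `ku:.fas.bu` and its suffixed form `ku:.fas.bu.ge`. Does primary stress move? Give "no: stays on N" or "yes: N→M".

Base `ku:.fas.bu` (3 syllables):
  Weights: 1 ku: H, 2 fas L, 3 bu L.
  The penult (syllable 2, fas) is light, so stress falls on the antepenult (syllable 1, ku:).
  → primary stress on syllable 1.
Suffixed `ku:.fas.bu.ge` (4 syllables):
  Weights: 2 fas L, 3 bu L, 4 ge L.
  The penult (syllable 3, bu) is light, so stress falls on the antepenult (syllable 2, fas).
  → primary stress on syllable 2.

yes: 1→2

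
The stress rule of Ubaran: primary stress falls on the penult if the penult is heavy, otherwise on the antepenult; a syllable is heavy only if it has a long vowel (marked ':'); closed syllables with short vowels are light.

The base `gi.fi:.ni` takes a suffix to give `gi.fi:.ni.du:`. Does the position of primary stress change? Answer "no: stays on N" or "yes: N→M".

Base `gi.fi:.ni` (3 syllables):
  Weights: 1 gi L, 2 fi: H, 3 ni L.
  The penult (syllable 2, fi:) is heavy, so it takes stress.
  → primary stress on syllable 2.
Suffixed `gi.fi:.ni.du:` (4 syllables):
  Weights: 2 fi: H, 3 ni L, 4 du: H.
  The penult (syllable 3, ni) is light, so stress falls on the antepenult (syllable 2, fi:).
  → primary stress on syllable 2.

no: stays on 2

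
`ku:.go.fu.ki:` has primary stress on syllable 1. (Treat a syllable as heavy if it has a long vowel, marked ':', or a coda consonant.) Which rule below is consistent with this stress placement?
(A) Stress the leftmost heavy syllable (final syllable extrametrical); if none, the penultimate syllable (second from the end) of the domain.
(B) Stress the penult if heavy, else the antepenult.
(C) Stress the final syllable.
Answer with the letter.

Rule A → syllable 1 ✓.
Rule B → syllable 2 (observed: 1).
Rule C → syllable 4 (observed: 1).

A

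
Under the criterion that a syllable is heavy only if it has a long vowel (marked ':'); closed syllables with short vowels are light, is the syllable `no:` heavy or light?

heavy

`no:`: long vowel, open (no coda). Long vowel → heavy.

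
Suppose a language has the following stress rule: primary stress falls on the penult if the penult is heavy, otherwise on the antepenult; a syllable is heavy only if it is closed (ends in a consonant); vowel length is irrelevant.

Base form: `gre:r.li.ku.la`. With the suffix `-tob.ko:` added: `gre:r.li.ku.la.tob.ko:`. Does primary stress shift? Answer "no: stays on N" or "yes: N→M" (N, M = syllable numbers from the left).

yes: 2→5

Base `gre:r.li.ku.la` (4 syllables):
  Weights: 2 li L, 3 ku L, 4 la L.
  The penult (syllable 3, ku) is light, so stress falls on the antepenult (syllable 2, li).
  → primary stress on syllable 2.
Suffixed `gre:r.li.ku.la.tob.ko:` (6 syllables):
  Weights: 4 la L, 5 tob H, 6 ko: L.
  The penult (syllable 5, tob) is heavy, so it takes stress.
  → primary stress on syllable 5.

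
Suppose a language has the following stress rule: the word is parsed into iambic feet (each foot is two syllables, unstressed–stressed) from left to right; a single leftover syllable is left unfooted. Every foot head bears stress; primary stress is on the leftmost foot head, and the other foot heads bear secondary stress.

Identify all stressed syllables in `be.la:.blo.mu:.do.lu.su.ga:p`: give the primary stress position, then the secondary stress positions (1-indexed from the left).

Parse left to right into iambic (σˈσ) feet: (be.ˈla:) (blo.ˈmu:) (do.ˈlu) (su.ˈga:p).
Foot heads (stressed positions): 2, 4, 6, 8.
End Rule Leftmost: primary stress on the leftmost head = syllable 2.
Secondary stress on 4, 6, 8: be.ˈla:.blo.ˌmu:.do.ˌlu.su.ˌga:p.

primary 2, secondary 4, 6, 8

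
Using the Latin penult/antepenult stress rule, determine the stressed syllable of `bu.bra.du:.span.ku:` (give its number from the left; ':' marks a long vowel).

Classical Latin: stress the penult if heavy (long vowel or closed), else the antepenult.
Weights: 3 du: H, 4 span H, 5 ku: H.
The penult (syllable 4, span) is heavy, so it takes stress.
Stress on syllable 4: bu.bra.du:.ˈspan.ku:.

4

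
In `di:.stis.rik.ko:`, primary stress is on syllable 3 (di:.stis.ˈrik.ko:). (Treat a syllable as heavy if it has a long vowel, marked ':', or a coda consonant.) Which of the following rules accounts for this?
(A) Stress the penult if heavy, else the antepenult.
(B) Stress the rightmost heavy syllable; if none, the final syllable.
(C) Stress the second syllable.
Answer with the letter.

Rule A → syllable 3 ✓.
Rule B → syllable 4 (observed: 3).
Rule C → syllable 2 (observed: 3).

A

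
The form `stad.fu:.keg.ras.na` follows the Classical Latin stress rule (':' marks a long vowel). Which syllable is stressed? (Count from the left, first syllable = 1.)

Classical Latin: stress the penult if heavy (long vowel or closed), else the antepenult.
Weights: 3 keg H, 4 ras H, 5 na L.
The penult (syllable 4, ras) is heavy, so it takes stress.
Stress on syllable 4: stad.fu:.keg.ˈras.na.

4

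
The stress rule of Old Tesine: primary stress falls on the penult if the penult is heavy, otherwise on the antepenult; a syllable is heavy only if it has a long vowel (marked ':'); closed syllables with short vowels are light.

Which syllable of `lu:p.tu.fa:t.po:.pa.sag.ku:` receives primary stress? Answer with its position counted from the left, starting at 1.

5

Weights: 5 pa L, 6 sag L, 7 ku: H.
The penult (syllable 6, sag) is light, so stress falls on the antepenult (syllable 5, pa).
Primary stress: syllable 5 → lu:p.tu.fa:t.po:.ˈpa.sag.ku:.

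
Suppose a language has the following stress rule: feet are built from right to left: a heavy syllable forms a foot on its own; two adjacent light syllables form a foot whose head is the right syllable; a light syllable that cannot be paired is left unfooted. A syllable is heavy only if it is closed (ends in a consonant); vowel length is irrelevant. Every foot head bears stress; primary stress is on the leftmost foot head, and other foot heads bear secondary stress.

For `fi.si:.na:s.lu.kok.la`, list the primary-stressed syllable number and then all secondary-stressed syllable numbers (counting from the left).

primary 2, secondary 3, 5

Weights: 1 fi L, 2 si: L, 3 na:s H, 4 lu L, 5 kok H, 6 la L.
Parse right to left (heavy = foot alone; LL = one foot; stranded L unfooted): (fi.ˈsi:) (ˈna:s) lu (ˈkok) la.
Foot heads: 2, 3, 5.
Primary stress on the leftmost head = syllable 2.
Secondary stress on 3, 5: fi.ˈsi:.ˌna:s.lu.ˌkok.la.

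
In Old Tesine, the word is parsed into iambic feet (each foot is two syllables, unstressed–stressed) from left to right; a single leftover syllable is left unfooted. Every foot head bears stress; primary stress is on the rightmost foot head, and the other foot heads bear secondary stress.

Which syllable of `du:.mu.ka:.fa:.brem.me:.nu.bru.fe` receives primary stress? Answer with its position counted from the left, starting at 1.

Parse left to right into iambic (σˈσ) feet: (du:.ˈmu) (ka:.ˈfa:) (brem.ˈme:) (nu.ˈbru) fe. Syllable 9 is left unfooted.
Foot heads (stressed positions): 2, 4, 6, 8.
End Rule Rightmost: primary stress on the rightmost head = syllable 8.
Primary stress: syllable 8 → du:.mu.ka:.fa:.brem.me:.nu.ˈbru.fe.

8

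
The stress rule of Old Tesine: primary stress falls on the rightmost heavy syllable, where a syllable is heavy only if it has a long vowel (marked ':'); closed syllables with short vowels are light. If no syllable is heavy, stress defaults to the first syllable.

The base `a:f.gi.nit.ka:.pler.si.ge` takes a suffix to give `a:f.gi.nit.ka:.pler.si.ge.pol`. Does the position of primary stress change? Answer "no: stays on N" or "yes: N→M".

Base `a:f.gi.nit.ka:.pler.si.ge` (7 syllables):
  Weights: 1 a:f H, 2 gi L, 3 nit L, 4 ka: H, 5 pler L, 6 si L, 7 ge L.
  Heavy syllables in the domain: 1, 4. The rightmost is syllable 4 (ka:).
  → primary stress on syllable 4.
Suffixed `a:f.gi.nit.ka:.pler.si.ge.pol` (8 syllables):
  Weights: 1 a:f H, 2 gi L, 3 nit L, 4 ka: H, 5 pler L, 6 si L, 7 ge L, 8 pol L.
  Heavy syllables in the domain: 1, 4. The rightmost is syllable 4 (ka:).
  → primary stress on syllable 4.

no: stays on 4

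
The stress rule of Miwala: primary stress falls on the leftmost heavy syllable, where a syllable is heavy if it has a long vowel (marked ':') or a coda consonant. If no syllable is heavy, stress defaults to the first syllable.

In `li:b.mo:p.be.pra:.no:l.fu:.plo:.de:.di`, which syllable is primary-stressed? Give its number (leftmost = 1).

1

Weights: 1 li:b H, 2 mo:p H, 3 be L, 4 pra: H, 5 no:l H, 6 fu: H, 7 plo: H, 8 de: H, 9 di L.
Heavy syllables in the domain: 1, 2, 4, 5, 6, 7, 8. The leftmost is syllable 1 (li:b).
Primary stress: syllable 1 → ˈli:b.mo:p.be.pra:.no:l.fu:.plo:.de:.di.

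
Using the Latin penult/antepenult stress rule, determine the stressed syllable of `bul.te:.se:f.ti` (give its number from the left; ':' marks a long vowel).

Classical Latin: stress the penult if heavy (long vowel or closed), else the antepenult.
Weights: 2 te: H, 3 se:f H, 4 ti L.
The penult (syllable 3, se:f) is heavy, so it takes stress.
Stress on syllable 3: bul.te:.ˈse:f.ti.

3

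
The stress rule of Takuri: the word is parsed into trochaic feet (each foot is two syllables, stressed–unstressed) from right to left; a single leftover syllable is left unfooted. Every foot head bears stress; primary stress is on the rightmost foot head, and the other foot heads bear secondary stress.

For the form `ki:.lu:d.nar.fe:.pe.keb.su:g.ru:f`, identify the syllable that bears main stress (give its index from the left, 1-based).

Parse right to left into trochaic (ˈσσ) feet: (ˈki:.lu:d) (ˈnar.fe:) (ˈpe.keb) (ˈsu:g.ru:f).
Foot heads (stressed positions): 1, 3, 5, 7.
End Rule Rightmost: primary stress on the rightmost head = syllable 7.
Primary stress: syllable 7 → ki:.lu:d.nar.fe:.pe.keb.ˈsu:g.ru:f.

7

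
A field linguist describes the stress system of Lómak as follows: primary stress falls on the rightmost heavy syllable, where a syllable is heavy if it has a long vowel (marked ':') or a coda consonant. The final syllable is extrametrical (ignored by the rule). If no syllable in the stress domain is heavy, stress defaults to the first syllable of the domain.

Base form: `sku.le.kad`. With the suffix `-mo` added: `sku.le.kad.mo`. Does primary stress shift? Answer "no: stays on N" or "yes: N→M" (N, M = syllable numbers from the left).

yes: 1→3

Base `sku.le.kad` (3 syllables):
  The final syllable (3, kad) is extrametrical; the stress domain is syllables 1–2.
  Weights: 1 sku L, 2 le L.
  No heavy syllable in the domain; default to the first syllable of the domain = syllable 1.
  → primary stress on syllable 1.
Suffixed `sku.le.kad.mo` (4 syllables):
  The final syllable (4, mo) is extrametrical; the stress domain is syllables 1–3.
  Weights: 1 sku L, 2 le L, 3 kad H.
  Heavy syllables in the domain: 3. The rightmost is syllable 3 (kad).
  → primary stress on syllable 3.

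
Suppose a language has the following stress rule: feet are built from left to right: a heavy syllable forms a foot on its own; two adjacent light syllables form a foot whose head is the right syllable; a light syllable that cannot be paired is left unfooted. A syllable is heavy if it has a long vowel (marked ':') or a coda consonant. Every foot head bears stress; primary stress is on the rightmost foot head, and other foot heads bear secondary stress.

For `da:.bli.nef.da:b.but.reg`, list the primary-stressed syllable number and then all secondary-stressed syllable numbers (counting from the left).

Weights: 1 da: H, 2 bli L, 3 nef H, 4 da:b H, 5 but H, 6 reg H.
Parse left to right (heavy = foot alone; LL = one foot; stranded L unfooted): (ˈda:) bli (ˈnef) (ˈda:b) (ˈbut) (ˈreg).
Foot heads: 1, 3, 4, 5, 6.
Primary stress on the rightmost head = syllable 6.
Secondary stress on 1, 3, 4, 5: ˌda:.bli.ˌnef.ˌda:b.ˌbut.ˈreg.

primary 6, secondary 1, 3, 4, 5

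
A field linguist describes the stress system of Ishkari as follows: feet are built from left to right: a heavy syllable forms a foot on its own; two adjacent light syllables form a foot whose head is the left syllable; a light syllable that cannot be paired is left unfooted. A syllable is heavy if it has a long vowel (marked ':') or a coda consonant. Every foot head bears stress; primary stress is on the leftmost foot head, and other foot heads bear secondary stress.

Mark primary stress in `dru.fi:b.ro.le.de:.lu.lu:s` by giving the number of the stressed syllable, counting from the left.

Weights: 1 dru L, 2 fi:b H, 3 ro L, 4 le L, 5 de: H, 6 lu L, 7 lu:s H.
Parse left to right (heavy = foot alone; LL = one foot; stranded L unfooted): dru (ˈfi:b) (ˈro.le) (ˈde:) lu (ˈlu:s).
Foot heads: 2, 3, 5, 7.
Primary stress on the leftmost head = syllable 2.
Primary stress: syllable 2 → dru.ˈfi:b.ro.le.de:.lu.lu:s.

2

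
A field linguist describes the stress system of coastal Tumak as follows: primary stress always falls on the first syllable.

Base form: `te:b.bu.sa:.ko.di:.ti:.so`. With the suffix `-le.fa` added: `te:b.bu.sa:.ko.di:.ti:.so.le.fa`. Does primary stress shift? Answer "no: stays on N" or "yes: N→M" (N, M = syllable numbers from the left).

Base `te:b.bu.sa:.ko.di:.ti:.so` (7 syllables):
  The word has 7 syllables; the first syllable is syllable 1 (te:b).
  → primary stress on syllable 1.
Suffixed `te:b.bu.sa:.ko.di:.ti:.so.le.fa` (9 syllables):
  The word has 9 syllables; the first syllable is syllable 1 (te:b).
  → primary stress on syllable 1.

no: stays on 1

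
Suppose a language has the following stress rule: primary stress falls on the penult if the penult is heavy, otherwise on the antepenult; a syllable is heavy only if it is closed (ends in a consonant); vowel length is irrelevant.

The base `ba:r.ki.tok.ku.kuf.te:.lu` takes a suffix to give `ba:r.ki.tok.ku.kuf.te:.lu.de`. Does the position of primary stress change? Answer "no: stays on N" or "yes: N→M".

Base `ba:r.ki.tok.ku.kuf.te:.lu` (7 syllables):
  Weights: 5 kuf H, 6 te: L, 7 lu L.
  The penult (syllable 6, te:) is light, so stress falls on the antepenult (syllable 5, kuf).
  → primary stress on syllable 5.
Suffixed `ba:r.ki.tok.ku.kuf.te:.lu.de` (8 syllables):
  Weights: 6 te: L, 7 lu L, 8 de L.
  The penult (syllable 7, lu) is light, so stress falls on the antepenult (syllable 6, te:).
  → primary stress on syllable 6.

yes: 5→6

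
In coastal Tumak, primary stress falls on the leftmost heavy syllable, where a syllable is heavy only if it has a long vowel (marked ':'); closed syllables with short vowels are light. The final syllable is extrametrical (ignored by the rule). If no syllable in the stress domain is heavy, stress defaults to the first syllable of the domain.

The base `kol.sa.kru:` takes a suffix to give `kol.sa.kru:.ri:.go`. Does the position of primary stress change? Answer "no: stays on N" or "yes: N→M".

Base `kol.sa.kru:` (3 syllables):
  The final syllable (3, kru:) is extrametrical; the stress domain is syllables 1–2.
  Weights: 1 kol L, 2 sa L.
  No heavy syllable in the domain; default to the first syllable of the domain = syllable 1.
  → primary stress on syllable 1.
Suffixed `kol.sa.kru:.ri:.go` (5 syllables):
  The final syllable (5, go) is extrametrical; the stress domain is syllables 1–4.
  Weights: 1 kol L, 2 sa L, 3 kru: H, 4 ri: H.
  Heavy syllables in the domain: 3, 4. The leftmost is syllable 3 (kru:).
  → primary stress on syllable 3.

yes: 1→3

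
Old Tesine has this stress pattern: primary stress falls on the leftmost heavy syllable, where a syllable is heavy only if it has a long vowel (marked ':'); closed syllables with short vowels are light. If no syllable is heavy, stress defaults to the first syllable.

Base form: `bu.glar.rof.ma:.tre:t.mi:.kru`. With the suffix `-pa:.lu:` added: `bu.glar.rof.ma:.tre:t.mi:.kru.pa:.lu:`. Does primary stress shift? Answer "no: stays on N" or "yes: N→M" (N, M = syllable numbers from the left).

Base `bu.glar.rof.ma:.tre:t.mi:.kru` (7 syllables):
  Weights: 1 bu L, 2 glar L, 3 rof L, 4 ma: H, 5 tre:t H, 6 mi: H, 7 kru L.
  Heavy syllables in the domain: 4, 5, 6. The leftmost is syllable 4 (ma:).
  → primary stress on syllable 4.
Suffixed `bu.glar.rof.ma:.tre:t.mi:.kru.pa:.lu:` (9 syllables):
  Weights: 1 bu L, 2 glar L, 3 rof L, 4 ma: H, 5 tre:t H, 6 mi: H, 7 kru L, 8 pa: H, 9 lu: H.
  Heavy syllables in the domain: 4, 5, 6, 8, 9. The leftmost is syllable 4 (ma:).
  → primary stress on syllable 4.

no: stays on 4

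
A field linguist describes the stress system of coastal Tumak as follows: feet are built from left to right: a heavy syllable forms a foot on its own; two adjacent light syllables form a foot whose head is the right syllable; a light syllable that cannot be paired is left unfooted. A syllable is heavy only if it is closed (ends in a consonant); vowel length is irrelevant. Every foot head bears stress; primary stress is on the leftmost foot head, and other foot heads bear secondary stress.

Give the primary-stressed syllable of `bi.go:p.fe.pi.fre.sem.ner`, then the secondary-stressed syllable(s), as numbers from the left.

primary 2, secondary 4, 6, 7

Weights: 1 bi L, 2 go:p H, 3 fe L, 4 pi L, 5 fre L, 6 sem H, 7 ner H.
Parse left to right (heavy = foot alone; LL = one foot; stranded L unfooted): bi (ˈgo:p) (fe.ˈpi) fre (ˈsem) (ˈner).
Foot heads: 2, 4, 6, 7.
Primary stress on the leftmost head = syllable 2.
Secondary stress on 4, 6, 7: bi.ˈgo:p.fe.ˌpi.fre.ˌsem.ˌner.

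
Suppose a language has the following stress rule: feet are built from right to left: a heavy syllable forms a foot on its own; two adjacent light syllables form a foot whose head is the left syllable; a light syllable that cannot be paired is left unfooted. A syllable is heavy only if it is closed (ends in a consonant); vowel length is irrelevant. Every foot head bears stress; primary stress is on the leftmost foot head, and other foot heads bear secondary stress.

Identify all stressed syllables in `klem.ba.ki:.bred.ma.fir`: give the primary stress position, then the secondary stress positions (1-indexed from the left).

Weights: 1 klem H, 2 ba L, 3 ki: L, 4 bred H, 5 ma L, 6 fir H.
Parse right to left (heavy = foot alone; LL = one foot; stranded L unfooted): (ˈklem) (ˈba.ki:) (ˈbred) ma (ˈfir).
Foot heads: 1, 2, 4, 6.
Primary stress on the leftmost head = syllable 1.
Secondary stress on 2, 4, 6: ˈklem.ˌba.ki:.ˌbred.ma.ˌfir.

primary 1, secondary 2, 4, 6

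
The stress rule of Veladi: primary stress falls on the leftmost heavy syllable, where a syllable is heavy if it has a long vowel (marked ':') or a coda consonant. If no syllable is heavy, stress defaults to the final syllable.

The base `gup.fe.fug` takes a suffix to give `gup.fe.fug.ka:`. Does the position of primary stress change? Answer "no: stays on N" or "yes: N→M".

no: stays on 1

Base `gup.fe.fug` (3 syllables):
  Weights: 1 gup H, 2 fe L, 3 fug H.
  Heavy syllables in the domain: 1, 3. The leftmost is syllable 1 (gup).
  → primary stress on syllable 1.
Suffixed `gup.fe.fug.ka:` (4 syllables):
  Weights: 1 gup H, 2 fe L, 3 fug H, 4 ka: H.
  Heavy syllables in the domain: 1, 3, 4. The leftmost is syllable 1 (gup).
  → primary stress on syllable 1.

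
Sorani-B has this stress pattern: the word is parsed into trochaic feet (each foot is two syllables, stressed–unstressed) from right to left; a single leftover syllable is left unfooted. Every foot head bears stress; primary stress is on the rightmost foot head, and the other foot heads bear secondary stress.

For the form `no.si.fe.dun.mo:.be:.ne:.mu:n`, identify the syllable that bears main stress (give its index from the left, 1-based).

7

Parse right to left into trochaic (ˈσσ) feet: (ˈno.si) (ˈfe.dun) (ˈmo:.be:) (ˈne:.mu:n).
Foot heads (stressed positions): 1, 3, 5, 7.
End Rule Rightmost: primary stress on the rightmost head = syllable 7.
Primary stress: syllable 7 → no.si.fe.dun.mo:.be:.ˈne:.mu:n.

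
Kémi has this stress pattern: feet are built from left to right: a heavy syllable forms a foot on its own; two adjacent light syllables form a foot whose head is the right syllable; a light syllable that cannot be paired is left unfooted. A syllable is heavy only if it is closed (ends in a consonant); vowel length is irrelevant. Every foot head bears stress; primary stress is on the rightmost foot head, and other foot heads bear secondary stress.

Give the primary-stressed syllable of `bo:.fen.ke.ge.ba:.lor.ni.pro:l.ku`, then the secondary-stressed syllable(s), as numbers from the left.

Weights: 1 bo: L, 2 fen H, 3 ke L, 4 ge L, 5 ba: L, 6 lor H, 7 ni L, 8 pro:l H, 9 ku L.
Parse left to right (heavy = foot alone; LL = one foot; stranded L unfooted): bo: (ˈfen) (ke.ˈge) ba: (ˈlor) ni (ˈpro:l) ku.
Foot heads: 2, 4, 6, 8.
Primary stress on the rightmost head = syllable 8.
Secondary stress on 2, 4, 6: bo:.ˌfen.ke.ˌge.ba:.ˌlor.ni.ˈpro:l.ku.

primary 8, secondary 2, 4, 6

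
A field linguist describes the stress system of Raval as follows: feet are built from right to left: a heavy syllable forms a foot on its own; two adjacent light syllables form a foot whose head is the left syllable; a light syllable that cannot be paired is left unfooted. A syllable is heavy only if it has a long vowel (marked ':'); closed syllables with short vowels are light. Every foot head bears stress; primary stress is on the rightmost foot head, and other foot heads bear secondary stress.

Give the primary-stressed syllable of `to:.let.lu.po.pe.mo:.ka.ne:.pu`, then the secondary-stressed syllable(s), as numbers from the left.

Weights: 1 to: H, 2 let L, 3 lu L, 4 po L, 5 pe L, 6 mo: H, 7 ka L, 8 ne: H, 9 pu L.
Parse right to left (heavy = foot alone; LL = one foot; stranded L unfooted): (ˈto:) (ˈlet.lu) (ˈpo.pe) (ˈmo:) ka (ˈne:) pu.
Foot heads: 1, 2, 4, 6, 8.
Primary stress on the rightmost head = syllable 8.
Secondary stress on 1, 2, 4, 6: ˌto:.ˌlet.lu.ˌpo.pe.ˌmo:.ka.ˈne:.pu.

primary 8, secondary 1, 2, 4, 6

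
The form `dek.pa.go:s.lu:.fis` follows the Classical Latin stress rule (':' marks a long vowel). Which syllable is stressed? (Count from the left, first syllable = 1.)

Classical Latin: stress the penult if heavy (long vowel or closed), else the antepenult.
Weights: 3 go:s H, 4 lu: H, 5 fis H.
The penult (syllable 4, lu:) is heavy, so it takes stress.
Stress on syllable 4: dek.pa.go:s.ˈlu:.fis.

4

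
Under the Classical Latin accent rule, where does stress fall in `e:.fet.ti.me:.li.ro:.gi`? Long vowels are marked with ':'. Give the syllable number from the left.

Classical Latin: stress the penult if heavy (long vowel or closed), else the antepenult.
Weights: 5 li L, 6 ro: H, 7 gi L.
The penult (syllable 6, ro:) is heavy, so it takes stress.
Stress on syllable 6: e:.fet.ti.me:.li.ˈro:.gi.

6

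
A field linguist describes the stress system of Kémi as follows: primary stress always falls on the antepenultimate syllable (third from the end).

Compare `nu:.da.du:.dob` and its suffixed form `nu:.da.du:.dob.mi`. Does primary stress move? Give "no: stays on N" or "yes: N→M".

yes: 2→3

Base `nu:.da.du:.dob` (4 syllables):
  The word has 4 syllables; the antepenultimate syllable (third from the end) is syllable 2 (da).
  → primary stress on syllable 2.
Suffixed `nu:.da.du:.dob.mi` (5 syllables):
  The word has 5 syllables; the antepenultimate syllable (third from the end) is syllable 3 (du:).
  → primary stress on syllable 3.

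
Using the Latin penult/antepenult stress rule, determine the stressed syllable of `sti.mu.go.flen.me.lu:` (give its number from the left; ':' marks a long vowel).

4

Classical Latin: stress the penult if heavy (long vowel or closed), else the antepenult.
Weights: 4 flen H, 5 me L, 6 lu: H.
The penult (syllable 5, me) is light, so stress falls on the antepenult (syllable 4, flen).
Stress on syllable 4: sti.mu.go.ˈflen.me.lu:.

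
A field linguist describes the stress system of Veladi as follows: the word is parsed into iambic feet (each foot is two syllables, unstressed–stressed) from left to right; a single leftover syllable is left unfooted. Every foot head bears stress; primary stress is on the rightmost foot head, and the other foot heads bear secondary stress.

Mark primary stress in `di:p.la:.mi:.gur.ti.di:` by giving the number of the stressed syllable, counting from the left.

6

Parse left to right into iambic (σˈσ) feet: (di:p.ˈla:) (mi:.ˈgur) (ti.ˈdi:).
Foot heads (stressed positions): 2, 4, 6.
End Rule Rightmost: primary stress on the rightmost head = syllable 6.
Primary stress: syllable 6 → di:p.la:.mi:.gur.ti.ˈdi:.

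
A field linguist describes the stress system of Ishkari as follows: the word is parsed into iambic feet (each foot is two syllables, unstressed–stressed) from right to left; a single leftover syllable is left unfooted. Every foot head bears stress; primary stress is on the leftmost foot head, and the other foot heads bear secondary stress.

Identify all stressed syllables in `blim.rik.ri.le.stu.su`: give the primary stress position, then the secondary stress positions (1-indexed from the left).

Parse right to left into iambic (σˈσ) feet: (blim.ˈrik) (ri.ˈle) (stu.ˈsu).
Foot heads (stressed positions): 2, 4, 6.
End Rule Leftmost: primary stress on the leftmost head = syllable 2.
Secondary stress on 4, 6: blim.ˈrik.ri.ˌle.stu.ˌsu.

primary 2, secondary 4, 6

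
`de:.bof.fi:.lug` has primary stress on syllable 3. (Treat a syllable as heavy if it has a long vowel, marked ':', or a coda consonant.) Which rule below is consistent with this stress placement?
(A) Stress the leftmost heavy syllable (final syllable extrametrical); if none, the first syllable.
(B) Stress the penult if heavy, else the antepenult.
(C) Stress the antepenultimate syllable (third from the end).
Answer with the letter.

B

Rule A → syllable 1 (observed: 3).
Rule B → syllable 3 ✓.
Rule C → syllable 2 (observed: 3).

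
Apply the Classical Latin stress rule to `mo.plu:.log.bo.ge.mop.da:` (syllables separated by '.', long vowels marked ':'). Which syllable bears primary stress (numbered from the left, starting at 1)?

6

Classical Latin: stress the penult if heavy (long vowel or closed), else the antepenult.
Weights: 5 ge L, 6 mop H, 7 da: H.
The penult (syllable 6, mop) is heavy, so it takes stress.
Stress on syllable 6: mo.plu:.log.bo.ge.ˈmop.da:.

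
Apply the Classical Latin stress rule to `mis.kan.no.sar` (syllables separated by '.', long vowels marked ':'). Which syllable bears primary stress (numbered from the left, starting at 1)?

2

Classical Latin: stress the penult if heavy (long vowel or closed), else the antepenult.
Weights: 2 kan H, 3 no L, 4 sar H.
The penult (syllable 3, no) is light, so stress falls on the antepenult (syllable 2, kan).
Stress on syllable 2: mis.ˈkan.no.sar.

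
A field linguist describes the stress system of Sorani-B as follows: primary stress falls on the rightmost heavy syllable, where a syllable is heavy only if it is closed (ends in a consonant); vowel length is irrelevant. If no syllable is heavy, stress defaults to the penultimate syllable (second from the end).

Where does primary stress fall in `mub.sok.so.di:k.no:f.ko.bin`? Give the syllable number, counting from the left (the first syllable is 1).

Weights: 1 mub H, 2 sok H, 3 so L, 4 di:k H, 5 no:f H, 6 ko L, 7 bin H.
Heavy syllables in the domain: 1, 2, 4, 5, 7. The rightmost is syllable 7 (bin).
Primary stress: syllable 7 → mub.sok.so.di:k.no:f.ko.ˈbin.

7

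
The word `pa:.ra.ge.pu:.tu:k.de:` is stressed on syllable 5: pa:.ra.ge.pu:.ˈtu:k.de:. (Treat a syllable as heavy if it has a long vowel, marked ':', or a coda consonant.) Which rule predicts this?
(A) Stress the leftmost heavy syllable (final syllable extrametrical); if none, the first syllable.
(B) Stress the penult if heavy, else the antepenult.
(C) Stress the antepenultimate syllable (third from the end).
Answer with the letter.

Rule A → syllable 1 (observed: 5).
Rule B → syllable 5 ✓.
Rule C → syllable 4 (observed: 5).

B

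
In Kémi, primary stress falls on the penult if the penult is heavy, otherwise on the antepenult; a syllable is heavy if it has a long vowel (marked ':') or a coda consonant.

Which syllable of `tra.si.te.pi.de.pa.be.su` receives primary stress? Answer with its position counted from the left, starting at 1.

Weights: 6 pa L, 7 be L, 8 su L.
The penult (syllable 7, be) is light, so stress falls on the antepenult (syllable 6, pa).
Primary stress: syllable 6 → tra.si.te.pi.de.ˈpa.be.su.

6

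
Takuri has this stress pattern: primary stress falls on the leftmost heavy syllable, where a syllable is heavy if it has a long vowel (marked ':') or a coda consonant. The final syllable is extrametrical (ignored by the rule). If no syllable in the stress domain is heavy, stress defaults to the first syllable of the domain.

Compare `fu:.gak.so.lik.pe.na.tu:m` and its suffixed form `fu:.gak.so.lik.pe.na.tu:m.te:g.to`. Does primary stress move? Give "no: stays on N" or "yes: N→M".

Base `fu:.gak.so.lik.pe.na.tu:m` (7 syllables):
  The final syllable (7, tu:m) is extrametrical; the stress domain is syllables 1–6.
  Weights: 1 fu: H, 2 gak H, 3 so L, 4 lik H, 5 pe L, 6 na L.
  Heavy syllables in the domain: 1, 2, 4. The leftmost is syllable 1 (fu:).
  → primary stress on syllable 1.
Suffixed `fu:.gak.so.lik.pe.na.tu:m.te:g.to` (9 syllables):
  The final syllable (9, to) is extrametrical; the stress domain is syllables 1–8.
  Weights: 1 fu: H, 2 gak H, 3 so L, 4 lik H, 5 pe L, 6 na L, 7 tu:m H, 8 te:g H.
  Heavy syllables in the domain: 1, 2, 4, 7, 8. The leftmost is syllable 1 (fu:).
  → primary stress on syllable 1.

no: stays on 1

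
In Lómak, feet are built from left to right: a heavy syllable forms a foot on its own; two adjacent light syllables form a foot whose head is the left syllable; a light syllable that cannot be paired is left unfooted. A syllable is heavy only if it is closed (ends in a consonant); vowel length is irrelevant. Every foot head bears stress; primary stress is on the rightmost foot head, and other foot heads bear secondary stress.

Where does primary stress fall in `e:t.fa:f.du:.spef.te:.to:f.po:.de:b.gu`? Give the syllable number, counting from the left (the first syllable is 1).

Weights: 1 e:t H, 2 fa:f H, 3 du: L, 4 spef H, 5 te: L, 6 to:f H, 7 po: L, 8 de:b H, 9 gu L.
Parse left to right (heavy = foot alone; LL = one foot; stranded L unfooted): (ˈe:t) (ˈfa:f) du: (ˈspef) te: (ˈto:f) po: (ˈde:b) gu.
Foot heads: 1, 2, 4, 6, 8.
Primary stress on the rightmost head = syllable 8.
Primary stress: syllable 8 → e:t.fa:f.du:.spef.te:.to:f.po:.ˈde:b.gu.

8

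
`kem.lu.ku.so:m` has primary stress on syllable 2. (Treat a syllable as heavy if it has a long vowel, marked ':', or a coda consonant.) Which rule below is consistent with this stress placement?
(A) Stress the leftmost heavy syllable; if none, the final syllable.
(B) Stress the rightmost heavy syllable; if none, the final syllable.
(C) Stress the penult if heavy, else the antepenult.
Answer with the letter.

Rule A → syllable 1 (observed: 2).
Rule B → syllable 4 (observed: 2).
Rule C → syllable 2 ✓.

C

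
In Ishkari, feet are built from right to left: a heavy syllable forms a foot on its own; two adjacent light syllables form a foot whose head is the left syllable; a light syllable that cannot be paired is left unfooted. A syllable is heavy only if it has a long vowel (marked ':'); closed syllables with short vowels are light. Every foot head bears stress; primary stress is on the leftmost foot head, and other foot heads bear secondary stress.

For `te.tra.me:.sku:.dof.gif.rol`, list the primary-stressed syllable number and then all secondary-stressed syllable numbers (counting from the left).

primary 1, secondary 3, 4, 6

Weights: 1 te L, 2 tra L, 3 me: H, 4 sku: H, 5 dof L, 6 gif L, 7 rol L.
Parse right to left (heavy = foot alone; LL = one foot; stranded L unfooted): (ˈte.tra) (ˈme:) (ˈsku:) dof (ˈgif.rol).
Foot heads: 1, 3, 4, 6.
Primary stress on the leftmost head = syllable 1.
Secondary stress on 3, 4, 6: ˈte.tra.ˌme:.ˌsku:.dof.ˌgif.rol.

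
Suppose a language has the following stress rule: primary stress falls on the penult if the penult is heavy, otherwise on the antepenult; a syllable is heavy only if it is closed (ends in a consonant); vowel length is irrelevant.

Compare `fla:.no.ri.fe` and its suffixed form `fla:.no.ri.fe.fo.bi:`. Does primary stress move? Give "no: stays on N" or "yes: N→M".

yes: 2→4

Base `fla:.no.ri.fe` (4 syllables):
  Weights: 2 no L, 3 ri L, 4 fe L.
  The penult (syllable 3, ri) is light, so stress falls on the antepenult (syllable 2, no).
  → primary stress on syllable 2.
Suffixed `fla:.no.ri.fe.fo.bi:` (6 syllables):
  Weights: 4 fe L, 5 fo L, 6 bi: L.
  The penult (syllable 5, fo) is light, so stress falls on the antepenult (syllable 4, fe).
  → primary stress on syllable 4.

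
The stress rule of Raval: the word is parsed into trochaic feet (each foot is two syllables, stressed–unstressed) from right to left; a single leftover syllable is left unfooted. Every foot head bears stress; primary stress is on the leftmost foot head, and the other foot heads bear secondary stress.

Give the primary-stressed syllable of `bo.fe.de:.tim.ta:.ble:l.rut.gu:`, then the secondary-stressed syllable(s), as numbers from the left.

primary 1, secondary 3, 5, 7

Parse right to left into trochaic (ˈσσ) feet: (ˈbo.fe) (ˈde:.tim) (ˈta:.ble:l) (ˈrut.gu:).
Foot heads (stressed positions): 1, 3, 5, 7.
End Rule Leftmost: primary stress on the leftmost head = syllable 1.
Secondary stress on 3, 5, 7: ˈbo.fe.ˌde:.tim.ˌta:.ble:l.ˌrut.gu:.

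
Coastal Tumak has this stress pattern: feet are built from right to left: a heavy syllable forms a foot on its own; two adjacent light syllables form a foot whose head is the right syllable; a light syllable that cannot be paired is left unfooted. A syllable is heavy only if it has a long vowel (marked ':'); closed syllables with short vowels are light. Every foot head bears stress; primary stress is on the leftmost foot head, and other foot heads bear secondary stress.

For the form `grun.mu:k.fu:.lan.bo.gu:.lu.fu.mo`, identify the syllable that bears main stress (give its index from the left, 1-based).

2

Weights: 1 grun L, 2 mu:k H, 3 fu: H, 4 lan L, 5 bo L, 6 gu: H, 7 lu L, 8 fu L, 9 mo L.
Parse right to left (heavy = foot alone; LL = one foot; stranded L unfooted): grun (ˈmu:k) (ˈfu:) (lan.ˈbo) (ˈgu:) lu (fu.ˈmo).
Foot heads: 2, 3, 5, 6, 9.
Primary stress on the leftmost head = syllable 2.
Primary stress: syllable 2 → grun.ˈmu:k.fu:.lan.bo.gu:.lu.fu.mo.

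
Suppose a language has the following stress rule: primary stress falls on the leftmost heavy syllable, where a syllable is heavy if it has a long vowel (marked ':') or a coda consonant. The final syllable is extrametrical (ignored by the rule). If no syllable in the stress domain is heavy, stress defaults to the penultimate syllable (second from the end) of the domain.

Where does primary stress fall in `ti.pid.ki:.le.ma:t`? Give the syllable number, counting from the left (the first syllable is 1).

The final syllable (5, ma:t) is extrametrical; the stress domain is syllables 1–4.
Weights: 1 ti L, 2 pid H, 3 ki: H, 4 le L.
Heavy syllables in the domain: 2, 3. The leftmost is syllable 2 (pid).
Primary stress: syllable 2 → ti.ˈpid.ki:.le.ma:t.

2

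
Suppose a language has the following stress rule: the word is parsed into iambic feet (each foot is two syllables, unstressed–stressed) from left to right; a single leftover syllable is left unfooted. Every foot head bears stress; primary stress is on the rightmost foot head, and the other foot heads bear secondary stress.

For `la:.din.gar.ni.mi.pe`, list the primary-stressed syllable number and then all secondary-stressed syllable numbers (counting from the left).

Parse left to right into iambic (σˈσ) feet: (la:.ˈdin) (gar.ˈni) (mi.ˈpe).
Foot heads (stressed positions): 2, 4, 6.
End Rule Rightmost: primary stress on the rightmost head = syllable 6.
Secondary stress on 2, 4: la:.ˌdin.gar.ˌni.mi.ˈpe.

primary 6, secondary 2, 4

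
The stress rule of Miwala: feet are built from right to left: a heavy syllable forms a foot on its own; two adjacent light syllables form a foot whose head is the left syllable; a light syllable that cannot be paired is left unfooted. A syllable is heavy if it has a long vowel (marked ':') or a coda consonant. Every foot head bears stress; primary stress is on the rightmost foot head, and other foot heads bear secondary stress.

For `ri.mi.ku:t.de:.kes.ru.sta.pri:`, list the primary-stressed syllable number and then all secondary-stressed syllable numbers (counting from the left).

primary 8, secondary 1, 3, 4, 5, 6

Weights: 1 ri L, 2 mi L, 3 ku:t H, 4 de: H, 5 kes H, 6 ru L, 7 sta L, 8 pri: H.
Parse right to left (heavy = foot alone; LL = one foot; stranded L unfooted): (ˈri.mi) (ˈku:t) (ˈde:) (ˈkes) (ˈru.sta) (ˈpri:).
Foot heads: 1, 3, 4, 5, 6, 8.
Primary stress on the rightmost head = syllable 8.
Secondary stress on 1, 3, 4, 5, 6: ˌri.mi.ˌku:t.ˌde:.ˌkes.ˌru.sta.ˈpri:.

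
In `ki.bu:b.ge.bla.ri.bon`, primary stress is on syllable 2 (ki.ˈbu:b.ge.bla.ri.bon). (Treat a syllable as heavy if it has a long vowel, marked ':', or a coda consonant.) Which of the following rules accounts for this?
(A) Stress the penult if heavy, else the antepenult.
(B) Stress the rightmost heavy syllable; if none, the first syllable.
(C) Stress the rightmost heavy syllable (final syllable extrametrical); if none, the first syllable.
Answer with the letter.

C

Rule A → syllable 4 (observed: 2).
Rule B → syllable 6 (observed: 2).
Rule C → syllable 2 ✓.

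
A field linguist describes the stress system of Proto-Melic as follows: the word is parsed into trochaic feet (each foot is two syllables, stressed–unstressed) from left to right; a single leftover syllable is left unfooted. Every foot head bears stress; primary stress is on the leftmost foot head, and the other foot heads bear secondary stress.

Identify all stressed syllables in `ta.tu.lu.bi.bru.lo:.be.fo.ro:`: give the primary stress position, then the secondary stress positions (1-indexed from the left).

Parse left to right into trochaic (ˈσσ) feet: (ˈta.tu) (ˈlu.bi) (ˈbru.lo:) (ˈbe.fo) ro:. Syllable 9 is left unfooted.
Foot heads (stressed positions): 1, 3, 5, 7.
End Rule Leftmost: primary stress on the leftmost head = syllable 1.
Secondary stress on 3, 5, 7: ˈta.tu.ˌlu.bi.ˌbru.lo:.ˌbe.fo.ro:.

primary 1, secondary 3, 5, 7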